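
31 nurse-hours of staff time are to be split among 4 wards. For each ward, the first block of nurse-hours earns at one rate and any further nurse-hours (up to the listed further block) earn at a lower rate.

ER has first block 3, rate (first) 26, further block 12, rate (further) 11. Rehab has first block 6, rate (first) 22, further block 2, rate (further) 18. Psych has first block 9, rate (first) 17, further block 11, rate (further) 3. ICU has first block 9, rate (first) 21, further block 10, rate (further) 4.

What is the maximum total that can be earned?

Rank every tier by rate: ER/first 26 > Rehab/first 22 > ICU/first 21 > Rehab/second 18 > Psych/first 17 > ER/second 11 > ICU/second 4 > Psych/second 3.
ER first at 26: fill all 3 — 28 left.
Rehab/first (22): +6 — 22 left.
ICU/first (21): +9 — 13 left.
Fill Rehab second block (2 at 18) — 11 left.
Psych/first (17): +9 — 2 left.
ER second at 11: only 2 left, fill 2.
Total = 26×3 + 22×6 + 21×9 + 18×2 + 17×9 + 11×2 = 610.

610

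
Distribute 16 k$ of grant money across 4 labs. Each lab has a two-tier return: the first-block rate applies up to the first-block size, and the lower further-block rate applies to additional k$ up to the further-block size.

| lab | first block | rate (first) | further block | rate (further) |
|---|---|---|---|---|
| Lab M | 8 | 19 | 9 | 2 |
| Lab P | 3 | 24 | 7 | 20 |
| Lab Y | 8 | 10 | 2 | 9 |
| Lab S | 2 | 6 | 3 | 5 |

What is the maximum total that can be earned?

326

Rank every tier by rate: Lab P/first 24 > Lab P/second 20 > Lab M/first 19 > Lab Y/first 10 > Lab Y/second 9 > Lab S/first 6 > Lab S/second 5 > Lab M/second 2.
Fill Lab P first block (3 at 24) → 13 left.
Lab P/second (20): +7 → 6 left.
Lab M/first: +6 of 8 at 19; pool empty.
Total = 24×3 + 20×7 + 19×6 = 326.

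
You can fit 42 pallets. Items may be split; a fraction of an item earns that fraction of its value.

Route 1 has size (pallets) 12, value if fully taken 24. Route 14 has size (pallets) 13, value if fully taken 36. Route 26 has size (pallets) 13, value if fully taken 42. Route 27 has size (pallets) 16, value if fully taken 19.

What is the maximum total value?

106.75

Rank by value-to-size ratio: Route 26 42/13≈3.23, Route 14 36/13≈2.77, Route 1 24/12≈2, Route 27 19/16≈1.19.
Take all of Route 26 (13 pallets, value 42) — 29 pallets left.
All 13 pallets of Route 14 fit (value 36) — 16 remain.
All 12 pallets of Route 1 fit (value 24) — 4 remain.
4 pallets left: a 4/16 share of Route 27 gives 19×4/16 = 4.75.
Total value = 106.75.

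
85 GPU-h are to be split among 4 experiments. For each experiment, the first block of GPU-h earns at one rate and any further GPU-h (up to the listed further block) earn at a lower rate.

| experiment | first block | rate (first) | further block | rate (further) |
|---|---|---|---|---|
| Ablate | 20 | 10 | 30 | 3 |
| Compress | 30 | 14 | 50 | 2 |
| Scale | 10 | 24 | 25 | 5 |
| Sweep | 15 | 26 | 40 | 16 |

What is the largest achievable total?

1550

Treat each block as its own option and order by rate: Sweep/first 26 > Scale/first 24 > Sweep/second 16 > Compress/first 14 > Ablate/first 10 > Scale/second 5 > Ablate/second 3 > Compress/second 2.
Sweep first at 26: fill all 15 ; 70 left.
Fill Scale first block (10 at 24) ; 60 left.
Sweep/second (16): +40 ; 20 left.
Compress/first: +20 of 30 at 14; pool empty.
Total = 26×15 + 24×10 + 16×40 + 14×20 = 1550.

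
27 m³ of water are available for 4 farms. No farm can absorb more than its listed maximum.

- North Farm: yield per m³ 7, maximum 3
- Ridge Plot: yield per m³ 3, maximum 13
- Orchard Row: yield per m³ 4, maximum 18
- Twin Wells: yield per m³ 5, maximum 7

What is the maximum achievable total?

Rank by yield per m³: North Farm 7 > Twin Wells 5 > Orchard Row 4 > Ridge Plot 3.
North Farm takes 3 to reach its cap of 3 ; 24 left.
Give Twin Wells 7 to hit its cap of 7 ; 17 left.
Orchard Row: +17 (room for 18) → 17. Pool exhausted.
Total = 7×3 + 4×17 + 5×7 = 124.

124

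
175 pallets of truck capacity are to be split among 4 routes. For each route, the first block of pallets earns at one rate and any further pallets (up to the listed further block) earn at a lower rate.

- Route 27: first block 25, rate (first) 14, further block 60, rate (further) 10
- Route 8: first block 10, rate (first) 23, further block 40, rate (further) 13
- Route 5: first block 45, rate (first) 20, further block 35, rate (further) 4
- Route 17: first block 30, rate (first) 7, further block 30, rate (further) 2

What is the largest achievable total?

Rank every tier by rate: Route 8/T1 23 > Route 5/T1 20 > Route 27/T1 14 > Route 8/T2 13 > Route 27/T2 10 > Route 17/T1 7 > Route 5/T2 4 > Route 17/T2 2.
Fill Route 8 T1 block (10 at 23) → 165 left.
Fill Route 5 T1 block (45 at 20) → 120 left.
Fill Route 27 T1 block (25 at 14) → 95 left.
Route 8 T2 at 13: fill all 40 → 55 left.
Route 27/T2: +55 of 60 at 10; pool empty.
Total = 23×10 + 20×45 + 14×25 + 13×40 + 10×55 = 2550.

2550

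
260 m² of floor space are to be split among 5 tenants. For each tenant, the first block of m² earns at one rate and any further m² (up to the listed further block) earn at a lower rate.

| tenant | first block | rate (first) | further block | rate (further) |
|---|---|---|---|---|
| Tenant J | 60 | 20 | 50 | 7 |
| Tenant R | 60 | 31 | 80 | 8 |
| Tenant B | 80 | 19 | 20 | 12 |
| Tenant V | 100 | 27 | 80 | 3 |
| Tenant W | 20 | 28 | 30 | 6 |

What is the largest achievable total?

Treat each block as its own option and order by rate: Tenant R/first 31 > Tenant W/first 28 > Tenant V/first 27 > Tenant J/first 20 > Tenant B/first 19 > Tenant B/second 12 > Tenant R/second 8 > Tenant J/second 7 > Tenant W/second 6 > Tenant V/second 3.
Tenant R first at 31: fill all 60 — 200 left.
Tenant W first at 28: fill all 20 — 180 left.
Tenant V first at 27: fill all 100 — 80 left.
Tenant J first at 20: fill all 60 — 20 left.
20 remain; put them into Tenant B first at 19.
Total = 31×60 + 28×20 + 27×100 + 20×60 + 19×20 = 6700.

6700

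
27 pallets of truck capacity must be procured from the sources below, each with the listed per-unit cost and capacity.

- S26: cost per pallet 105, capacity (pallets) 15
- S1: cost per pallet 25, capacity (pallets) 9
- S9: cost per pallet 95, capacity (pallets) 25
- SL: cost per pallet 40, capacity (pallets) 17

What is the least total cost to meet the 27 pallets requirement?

1000

Cheapest first:
Take 9 from S1 at 25 ; need 18 more.
Take 17 from SL at 40 ; need 1 more.
Take 1 from S9 at 95 to finish.
S26: unused.
Cost = 9×25 + 17×40 + 1×95 = 1000.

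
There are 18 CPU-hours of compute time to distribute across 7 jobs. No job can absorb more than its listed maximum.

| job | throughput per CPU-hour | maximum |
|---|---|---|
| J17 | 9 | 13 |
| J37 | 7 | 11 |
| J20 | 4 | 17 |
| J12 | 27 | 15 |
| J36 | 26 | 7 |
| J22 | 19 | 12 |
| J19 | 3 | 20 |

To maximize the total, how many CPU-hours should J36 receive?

3

Highest throughput per CPU-hour first: J12 27 > J36 26 > J22 19 > J17 9 > J37 7 > J20 4 > J19 3.
J12: +15 to 15 (cap) ; 3 left.
Only 3 left; J36 takes them to reach 3.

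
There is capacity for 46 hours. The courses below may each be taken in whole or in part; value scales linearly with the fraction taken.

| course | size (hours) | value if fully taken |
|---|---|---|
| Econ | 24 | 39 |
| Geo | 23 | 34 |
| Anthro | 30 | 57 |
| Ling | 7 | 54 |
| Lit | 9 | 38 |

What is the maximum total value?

149

Best value per unit of size first: Ling 54/7≈7.71, Lit 38/9≈4.22, Anthro 57/30≈1.9, Econ 39/24≈1.62, Geo 34/23≈1.48.
All 7 hours of Ling fit (value 54) → 39 remain.
Lit: take in full, 9 hours for value 38 → 30 left.
All 30 hours of Anthro fit (value 57) → 0 remain.
Total value = 149.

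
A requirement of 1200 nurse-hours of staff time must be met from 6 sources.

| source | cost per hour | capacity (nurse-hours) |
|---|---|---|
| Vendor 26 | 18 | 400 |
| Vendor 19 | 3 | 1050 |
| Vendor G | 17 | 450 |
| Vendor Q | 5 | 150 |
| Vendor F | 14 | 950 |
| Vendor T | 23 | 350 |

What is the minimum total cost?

3900

Use sources in increasing cost order.
Vendor 19 (3): use full 1050 → 150 nurse-hours to go.
Vendor Q (5): use full 150 → 0 nurse-hours to go.
Vendor F, Vendor G, Vendor 26, Vendor T: unused.
Cost = 1050×3 + 150×5 = 3900.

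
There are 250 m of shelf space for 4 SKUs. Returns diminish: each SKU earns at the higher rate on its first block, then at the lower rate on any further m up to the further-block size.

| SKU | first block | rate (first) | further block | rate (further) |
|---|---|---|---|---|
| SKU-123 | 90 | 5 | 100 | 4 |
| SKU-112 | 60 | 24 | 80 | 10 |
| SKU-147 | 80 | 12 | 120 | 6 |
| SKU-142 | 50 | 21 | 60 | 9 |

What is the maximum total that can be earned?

Treat each block as its own option and order by rate: SKU-112/T1 24 > SKU-142/T1 21 > SKU-147/T1 12 > SKU-112/T2 10 > SKU-142/T2 9 > SKU-147/T2 6 > SKU-123/T1 5 > SKU-123/T2 4.
SKU-112 T1 at 24: fill all 60 ; 190 left.
Fill SKU-142 T1 block (50 at 21) ; 140 left.
Fill SKU-147 T1 block (80 at 12) ; 60 left.
SKU-112/T2: +60 of 80 at 10; pool empty.
Total = 24×60 + 21×50 + 12×80 + 10×60 = 4050.

4050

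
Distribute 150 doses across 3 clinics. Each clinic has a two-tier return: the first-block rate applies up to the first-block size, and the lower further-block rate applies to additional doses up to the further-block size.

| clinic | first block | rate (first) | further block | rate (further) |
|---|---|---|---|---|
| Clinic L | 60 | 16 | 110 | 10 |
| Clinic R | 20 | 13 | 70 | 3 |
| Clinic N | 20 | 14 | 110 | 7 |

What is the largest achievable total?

Treat each block as its own option and order by rate: Clinic L/tier1 16 > Clinic N/tier1 14 > Clinic R/tier1 13 > Clinic L/tier2 10 > Clinic N/tier2 7 > Clinic R/tier2 3.
Clinic L/tier1 (16): +60 — 90 left.
Clinic N/tier1 (14): +20 — 70 left.
Clinic R/tier1 (13): +20 — 50 left.
50 remain; put them into Clinic L tier2 at 10.
Total = 16×60 + 14×20 + 13×20 + 10×50 = 2000.

2000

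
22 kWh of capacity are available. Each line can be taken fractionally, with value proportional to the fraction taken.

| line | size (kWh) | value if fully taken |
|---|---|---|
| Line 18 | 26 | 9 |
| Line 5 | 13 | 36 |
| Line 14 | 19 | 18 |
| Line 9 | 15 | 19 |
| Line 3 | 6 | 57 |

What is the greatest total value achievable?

96.8

Rank by value-to-size ratio: Line 3 57/6≈9.5, Line 5 36/13≈2.77, Line 9 19/15≈1.27, Line 14 18/19≈0.947, Line 18 9/26≈0.346.
All 6 kWh of Line 3 fit (value 57) → 16 remain.
Take all of Line 5 (13 kWh, value 36) → 3 kWh left.
Only 3 kWh remain; take 3/15 of Line 9 for value 19×3/15 = 3.8.
Total value = 96.8.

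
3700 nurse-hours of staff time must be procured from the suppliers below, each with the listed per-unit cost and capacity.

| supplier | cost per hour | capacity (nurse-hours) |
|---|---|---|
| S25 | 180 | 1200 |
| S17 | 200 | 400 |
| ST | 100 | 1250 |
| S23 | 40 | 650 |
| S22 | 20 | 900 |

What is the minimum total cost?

331000

Use suppliers in increasing cost order.
S22 at 20: take all 900 nurse-hours ; 2800 still needed.
S23 at 40: take all 650 nurse-hours ; 2150 still needed.
ST (100): use full 1250 ; 900 nurse-hours to go.
Take 900 from S25 at 180 to finish.
S17: unused.
Cost = 900×20 + 650×40 + 1250×100 + 900×180 = 331000.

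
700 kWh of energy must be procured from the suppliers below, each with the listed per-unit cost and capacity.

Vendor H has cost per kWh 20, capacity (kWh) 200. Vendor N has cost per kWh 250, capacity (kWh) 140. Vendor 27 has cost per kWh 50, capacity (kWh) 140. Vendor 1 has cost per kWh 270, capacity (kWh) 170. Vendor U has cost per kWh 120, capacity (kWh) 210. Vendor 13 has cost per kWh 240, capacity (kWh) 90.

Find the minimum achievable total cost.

Cheapest first:
Take 200 from Vendor H at 20 ; need 500 more.
Take 140 from Vendor 27 at 50 ; need 360 more.
Take 210 from Vendor U at 120 ; need 150 more.
Take 90 from Vendor 13 at 240 ; need 60 more.
Take 60 from Vendor N at 250 to finish.
Vendor 1: unused.
Cost = 200×20 + 140×50 + 210×120 + 90×240 + 60×250 = 72800.

72800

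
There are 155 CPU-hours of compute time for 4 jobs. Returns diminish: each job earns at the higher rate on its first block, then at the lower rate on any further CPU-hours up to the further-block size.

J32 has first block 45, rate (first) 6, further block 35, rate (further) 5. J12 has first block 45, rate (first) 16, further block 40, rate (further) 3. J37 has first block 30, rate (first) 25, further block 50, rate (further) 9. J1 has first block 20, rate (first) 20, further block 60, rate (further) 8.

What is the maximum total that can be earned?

2400

Order all 8 blocks by rate: J37/tier1 25 > J1/tier1 20 > J12/tier1 16 > J37/tier2 9 > J1/tier2 8 > J32/tier1 6 > J32/tier2 5 > J12/tier2 3.
J37/tier1 (25): +30 ; 125 left.
J1/tier1 (20): +20 ; 105 left.
Fill J12 tier1 block (45 at 16) ; 60 left.
J37 tier2 at 9: fill all 50 ; 10 left.
10 remain; put them into J1 tier2 at 8.
Total = 25×30 + 20×20 + 16×45 + 9×50 + 8×10 = 2400.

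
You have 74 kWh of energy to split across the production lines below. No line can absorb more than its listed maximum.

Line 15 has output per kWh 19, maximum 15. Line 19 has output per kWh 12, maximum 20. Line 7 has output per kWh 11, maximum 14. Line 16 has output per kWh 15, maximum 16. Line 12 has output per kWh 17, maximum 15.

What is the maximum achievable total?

Order the production lines by output per kWh: Line 15 19 > Line 12 17 > Line 16 15 > Line 19 12 > Line 7 11.
Line 15 takes 15 to reach its cap of 15 → 59 left.
Line 12: +15 to 15 (cap) → 44 left.
Line 16: +16 to 16 (cap) → 28 left.
Line 19 takes 20 to reach its cap of 20 → 8 left.
Line 7 has room for 14 but only 8 remain, so it gets 8.
Total = 19×15 + 12×20 + 11×8 + 15×16 + 17×15 = 1108.

1108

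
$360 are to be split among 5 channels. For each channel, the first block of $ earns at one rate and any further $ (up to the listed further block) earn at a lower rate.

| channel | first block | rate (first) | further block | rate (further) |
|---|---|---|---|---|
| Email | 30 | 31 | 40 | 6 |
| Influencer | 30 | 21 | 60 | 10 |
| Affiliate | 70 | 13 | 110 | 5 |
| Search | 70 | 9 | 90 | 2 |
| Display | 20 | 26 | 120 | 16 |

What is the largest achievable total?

5780

Order all 10 blocks by rate: Email/first 31 > Display/first 26 > Influencer/first 21 > Display/second 16 > Affiliate/first 13 > Influencer/second 10 > Search/first 9 > Email/second 6 > Affiliate/second 5 > Search/second 2.
Email/first (31): +30 ; 330 left.
Display first at 26: fill all 20 ; 310 left.
Influencer/first (21): +30 ; 280 left.
Fill Display second block (120 at 16) ; 160 left.
Affiliate/first (13): +70 ; 90 left.
Influencer second at 10: fill all 60 ; 30 left.
30 remain; put them into Search first at 9.
Total = 31×30 + 26×20 + 21×30 + 16×120 + 13×70 + 10×60 + 9×30 = 5780.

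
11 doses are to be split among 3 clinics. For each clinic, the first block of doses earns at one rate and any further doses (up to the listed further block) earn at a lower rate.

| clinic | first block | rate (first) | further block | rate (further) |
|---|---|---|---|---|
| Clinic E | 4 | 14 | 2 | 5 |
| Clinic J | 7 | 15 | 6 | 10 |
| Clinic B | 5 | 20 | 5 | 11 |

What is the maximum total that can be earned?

Order all 6 blocks by rate: Clinic B/T1 20 > Clinic J/T1 15 > Clinic E/T1 14 > Clinic B/T2 11 > Clinic J/T2 10 > Clinic E/T2 5.
Fill Clinic B T1 block (5 at 20) → 6 left.
Clinic J/T1: +6 of 7 at 15; pool empty.
Total = 20×5 + 15×6 = 190.

190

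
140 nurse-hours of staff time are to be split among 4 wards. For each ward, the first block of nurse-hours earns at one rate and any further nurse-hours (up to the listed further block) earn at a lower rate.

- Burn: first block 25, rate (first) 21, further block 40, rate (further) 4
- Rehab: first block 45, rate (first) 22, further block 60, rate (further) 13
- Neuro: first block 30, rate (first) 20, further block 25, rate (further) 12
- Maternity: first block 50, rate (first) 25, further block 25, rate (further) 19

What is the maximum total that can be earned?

Rank every tier by rate: Maternity/tier1 25 > Rehab/tier1 22 > Burn/tier1 21 > Neuro/tier1 20 > Maternity/tier2 19 > Rehab/tier2 13 > Neuro/tier2 12 > Burn/tier2 4.
Fill Maternity tier1 block (50 at 25) — 90 left.
Rehab/tier1 (22): +45 — 45 left.
Fill Burn tier1 block (25 at 21) — 20 left.
Neuro tier1 at 20: only 20 left, fill 20.
Total = 25×50 + 22×45 + 21×25 + 20×20 = 3165.

3165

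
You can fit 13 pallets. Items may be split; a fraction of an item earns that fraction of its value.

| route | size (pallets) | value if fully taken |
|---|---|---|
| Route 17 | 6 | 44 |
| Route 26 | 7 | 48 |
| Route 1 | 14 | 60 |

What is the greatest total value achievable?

Rank by value-to-size ratio: Route 17 44/6≈7.33, Route 26 48/7≈6.86, Route 1 60/14≈4.29.
All 6 pallets of Route 17 fit (value 44) → 7 remain.
Route 26: take in full, 7 pallets for value 48 → 0 left.
Total value = 92.

92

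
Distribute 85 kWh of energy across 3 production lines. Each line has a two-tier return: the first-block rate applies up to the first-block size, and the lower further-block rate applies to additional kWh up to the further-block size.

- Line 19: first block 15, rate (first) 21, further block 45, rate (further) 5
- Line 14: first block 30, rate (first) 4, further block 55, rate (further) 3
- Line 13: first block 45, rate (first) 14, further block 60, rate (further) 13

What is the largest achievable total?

1270

Rank every tier by rate: Line 19/first 21 > Line 13/first 14 > Line 13/second 13 > Line 19/second 5 > Line 14/first 4 > Line 14/second 3.
Line 19 first at 21: fill all 15 → 70 left.
Fill Line 13 first block (45 at 14) → 25 left.
Line 13/second: +25 of 60 at 13; pool empty.
Total = 21×15 + 14×45 + 13×25 = 1270.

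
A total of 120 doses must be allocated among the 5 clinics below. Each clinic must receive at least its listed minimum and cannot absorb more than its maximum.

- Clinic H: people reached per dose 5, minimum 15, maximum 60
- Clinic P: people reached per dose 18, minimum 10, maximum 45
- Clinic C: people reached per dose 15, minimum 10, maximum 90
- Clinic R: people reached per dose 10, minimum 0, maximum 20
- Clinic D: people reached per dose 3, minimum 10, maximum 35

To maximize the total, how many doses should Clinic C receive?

Meeting every minimum uses 15+10+10+0+10 = 45 doses, leaving 75.
Rank by people reached per dose: Clinic P 18 > Clinic C 15 > Clinic R 10 > Clinic H 5 > Clinic D 3.
Clinic P: +35 to 45 (cap) → 40 left.
Only 40 left; Clinic C takes them to reach 50.

50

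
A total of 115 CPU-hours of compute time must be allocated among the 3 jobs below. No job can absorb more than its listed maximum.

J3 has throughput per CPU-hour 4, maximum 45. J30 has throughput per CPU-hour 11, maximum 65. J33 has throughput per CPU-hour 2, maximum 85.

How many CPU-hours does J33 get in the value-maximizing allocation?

5

Highest throughput per CPU-hour first: J30 11 > J3 4 > J33 2.
J30: +65 to 65 (cap) — 50 left.
Give J3 45 to hit its cap of 45 — 5 left.
Only 5 left; J33 takes them to reach 5.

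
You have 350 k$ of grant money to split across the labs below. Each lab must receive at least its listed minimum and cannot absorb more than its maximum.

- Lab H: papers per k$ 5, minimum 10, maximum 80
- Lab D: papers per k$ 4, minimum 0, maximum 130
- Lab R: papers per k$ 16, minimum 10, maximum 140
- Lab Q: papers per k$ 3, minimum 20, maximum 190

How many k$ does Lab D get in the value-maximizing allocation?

Meeting every minimum uses 10+0+10+20 = 40 k$, leaving 310.
Order the labs by papers per k$: Lab R 16 > Lab H 5 > Lab D 4 > Lab Q 3.
Give Lab R 130 more to hit its cap of 140 — 180 left.
Lab H: +70 to 80 (cap) — 110 left.
Lab D: +110 (room for 130) → 110. Pool exhausted.

110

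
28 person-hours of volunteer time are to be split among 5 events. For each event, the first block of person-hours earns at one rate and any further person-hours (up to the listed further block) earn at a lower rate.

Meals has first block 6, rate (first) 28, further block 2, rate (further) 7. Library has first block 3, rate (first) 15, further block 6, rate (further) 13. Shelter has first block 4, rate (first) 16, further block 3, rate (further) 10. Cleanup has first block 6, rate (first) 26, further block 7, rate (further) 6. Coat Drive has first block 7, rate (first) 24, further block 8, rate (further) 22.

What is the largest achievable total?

Rank every tier by rate: Meals/first 28 > Cleanup/first 26 > Coat Drive/first 24 > Coat Drive/second 22 > Shelter/first 16 > Library/first 15 > Library/second 13 > Shelter/second 10 > Meals/second 7 > Cleanup/second 6.
Meals/first (28): +6 — 22 left.
Cleanup first at 26: fill all 6 — 16 left.
Coat Drive/first (24): +7 — 9 left.
Coat Drive second at 22: fill all 8 — 1 left.
1 remain; put them into Shelter first at 16.
Total = 28×6 + 26×6 + 24×7 + 22×8 + 16×1 = 684.

684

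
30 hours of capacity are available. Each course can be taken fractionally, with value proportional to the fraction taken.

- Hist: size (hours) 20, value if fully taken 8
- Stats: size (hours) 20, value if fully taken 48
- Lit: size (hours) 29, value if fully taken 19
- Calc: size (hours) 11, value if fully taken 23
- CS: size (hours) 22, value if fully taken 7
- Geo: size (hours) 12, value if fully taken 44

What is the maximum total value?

87.2

Rank by value-to-size ratio: Geo 44/12≈3.67, Stats 48/20≈2.4, Calc 23/11≈2.09, Lit 19/29≈0.655, Hist 8/20≈0.4, CS 7/22≈0.318.
Take all of Geo (12 hours, value 44) ; 18 hours left.
Fill the last 18 hours with part of Stats: 18/20 of it earns 43.2.
Total value = 87.2.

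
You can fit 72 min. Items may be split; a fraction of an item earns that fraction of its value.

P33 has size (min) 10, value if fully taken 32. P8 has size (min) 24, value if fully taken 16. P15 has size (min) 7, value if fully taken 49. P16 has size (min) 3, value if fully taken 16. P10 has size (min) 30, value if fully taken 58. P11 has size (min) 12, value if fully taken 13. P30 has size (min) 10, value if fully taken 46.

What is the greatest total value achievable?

214

Sort by value density: P15 49/7≈7, P16 16/3≈5.33, P30 46/10≈4.6, P33 32/10≈3.2, P10 58/30≈1.93, P11 13/12≈1.08, P8 16/24≈0.667.
All 7 min of P15 fit (value 49) ; 65 remain.
All 3 min of P16 fit (value 16) ; 62 remain.
All 10 min of P30 fit (value 46) ; 52 remain.
Take all of P33 (10 min, value 32) ; 42 min left.
Take all of P10 (30 min, value 58) ; 12 min left.
P11: take in full, 12 min for value 13 ; 0 left.
Total value = 214.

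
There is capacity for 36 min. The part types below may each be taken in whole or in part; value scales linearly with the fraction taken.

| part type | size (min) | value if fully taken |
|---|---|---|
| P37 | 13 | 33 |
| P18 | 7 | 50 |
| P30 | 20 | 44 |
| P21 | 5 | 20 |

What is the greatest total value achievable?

127.2

Rank by value-to-size ratio: P18 50/7≈7.14, P21 20/5≈4, P37 33/13≈2.54, P30 44/20≈2.2.
Take all of P18 (7 min, value 50) — 29 min left.
Take all of P21 (5 min, value 20) — 24 min left.
P37: take in full, 13 min for value 33 — 11 left.
Fill the last 11 min with part of P30: 11/20 of it earns 24.2.
Total value = 127.2.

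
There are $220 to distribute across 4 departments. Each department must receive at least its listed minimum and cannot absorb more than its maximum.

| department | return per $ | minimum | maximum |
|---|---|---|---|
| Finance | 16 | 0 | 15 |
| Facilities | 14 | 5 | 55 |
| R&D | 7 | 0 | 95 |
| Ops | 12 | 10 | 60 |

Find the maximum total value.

Meeting every minimum uses 0+5+0+10 = 15 $, leaving 205.
Highest return per $ first: Finance 16 > Facilities 14 > Ops 12 > R&D 7.
Finance: +15 to 15 (cap) — 190 left.
Facilities: +50 to 55 (cap) — 140 left.
Give Ops 50 more to hit its cap of 60 — 90 left.
Only 90 left; R&D takes them to reach 90.
Total = 16×15 + 14×55 + 7×90 + 12×60 = 2360.

2360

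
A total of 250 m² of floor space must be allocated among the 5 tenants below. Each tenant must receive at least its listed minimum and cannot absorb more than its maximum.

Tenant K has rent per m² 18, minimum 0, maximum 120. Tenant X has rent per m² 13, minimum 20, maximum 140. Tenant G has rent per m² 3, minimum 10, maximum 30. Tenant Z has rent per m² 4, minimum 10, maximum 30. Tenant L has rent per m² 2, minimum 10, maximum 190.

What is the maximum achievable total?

Meeting every minimum uses 0+20+10+10+10 = 50 m², leaving 200.
Highest rent per m² first: Tenant K 18 > Tenant X 13 > Tenant Z 4 > Tenant G 3 > Tenant L 2.
Tenant K: +120 to 120 (cap) → 80 left.
Tenant X has room for 120 more but only 80 remain, so it gets 100.
Total = 18×120 + 13×100 + 3×10 + 4×10 + 2×10 = 3550.

3550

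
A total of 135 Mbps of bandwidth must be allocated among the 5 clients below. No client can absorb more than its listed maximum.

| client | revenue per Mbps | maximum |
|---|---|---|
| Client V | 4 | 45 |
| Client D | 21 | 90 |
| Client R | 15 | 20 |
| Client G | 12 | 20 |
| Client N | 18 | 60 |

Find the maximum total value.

2700

Order the clients by revenue per Mbps: Client D 21 > Client N 18 > Client R 15 > Client G 12 > Client V 4.
Client D takes 90 to reach its cap of 90 — 45 left.
Client N has room for 60 but only 45 remain, so it gets 45.
Total = 21×90 + 18×45 = 2700.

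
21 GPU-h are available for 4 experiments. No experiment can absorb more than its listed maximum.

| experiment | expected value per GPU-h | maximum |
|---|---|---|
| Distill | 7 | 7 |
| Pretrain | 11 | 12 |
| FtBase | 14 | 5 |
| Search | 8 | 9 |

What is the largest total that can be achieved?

Rank by expected value per GPU-h: FtBase 14 > Pretrain 11 > Search 8 > Distill 7.
FtBase: +5 to 5 (cap) → 16 left.
Pretrain takes 12 to reach its cap of 12 → 4 left.
Only 4 left; Search takes them to reach 4.
Total = 11×12 + 14×5 + 8×4 = 234.

234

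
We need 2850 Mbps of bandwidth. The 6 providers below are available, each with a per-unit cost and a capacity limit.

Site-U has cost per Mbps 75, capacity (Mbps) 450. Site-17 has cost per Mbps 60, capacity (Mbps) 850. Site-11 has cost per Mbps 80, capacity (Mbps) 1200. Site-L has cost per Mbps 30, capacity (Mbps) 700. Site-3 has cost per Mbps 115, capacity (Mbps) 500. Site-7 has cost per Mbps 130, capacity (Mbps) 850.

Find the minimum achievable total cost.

173750

Use providers in increasing cost order.
Take 700 from Site-L at 30 → need 2150 more.
Site-17 at 60: take all 850 Mbps → 1300 still needed.
Site-U (75): use full 450 → 850 Mbps to go.
Take 850 from Site-11 at 80 to finish.
Site-3, Site-7: unused.
Cost = 700×30 + 850×60 + 450×75 + 850×80 = 173750.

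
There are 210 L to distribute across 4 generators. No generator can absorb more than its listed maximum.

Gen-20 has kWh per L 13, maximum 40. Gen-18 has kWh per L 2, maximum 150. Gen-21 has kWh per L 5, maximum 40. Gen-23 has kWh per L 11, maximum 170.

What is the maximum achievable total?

Order the generators by kWh per L: Gen-20 13 > Gen-23 11 > Gen-21 5 > Gen-18 2.
Gen-20: +40 to 40 (cap) — 170 left.
Gen-23 takes 170 to reach its cap of 170 — 0 left.
Total = 13×40 + 11×170 = 2390.

2390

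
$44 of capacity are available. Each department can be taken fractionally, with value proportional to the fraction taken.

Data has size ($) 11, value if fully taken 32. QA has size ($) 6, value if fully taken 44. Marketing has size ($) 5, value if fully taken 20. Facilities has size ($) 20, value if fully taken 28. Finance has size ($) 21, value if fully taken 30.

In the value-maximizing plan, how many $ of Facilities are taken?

1

Rank by value-to-size ratio: QA 44/6≈7.33, Marketing 20/5≈4, Data 32/11≈2.91, Finance 30/21≈1.43, Facilities 28/20≈1.4.
Take all of QA (6 $, value 44) ; 38 $ left.
All 5 $ of Marketing fit (value 20) ; 33 remain.
All 11 $ of Data fit (value 32) ; 22 remain.
All 21 $ of Finance fit (value 30) ; 1 remain.
Fill the last 1 $ with part of Facilities: 1/20 of it earns 1.4.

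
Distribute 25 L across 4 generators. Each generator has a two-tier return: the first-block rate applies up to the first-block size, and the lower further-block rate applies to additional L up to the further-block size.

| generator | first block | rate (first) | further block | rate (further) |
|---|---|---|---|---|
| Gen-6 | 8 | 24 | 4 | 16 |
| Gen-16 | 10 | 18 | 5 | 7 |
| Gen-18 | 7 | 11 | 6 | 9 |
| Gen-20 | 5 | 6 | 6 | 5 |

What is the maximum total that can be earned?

Rank every tier by rate: Gen-6/T1 24 > Gen-16/T1 18 > Gen-6/T2 16 > Gen-18/T1 11 > Gen-18/T2 9 > Gen-16/T2 7 > Gen-20/T1 6 > Gen-20/T2 5.
Gen-6 T1 at 24: fill all 8 ; 17 left.
Gen-16/T1 (18): +10 ; 7 left.
Fill Gen-6 T2 block (4 at 16) ; 3 left.
Gen-18/T1: +3 of 7 at 11; pool empty.
Total = 24×8 + 18×10 + 16×4 + 11×3 = 469.

469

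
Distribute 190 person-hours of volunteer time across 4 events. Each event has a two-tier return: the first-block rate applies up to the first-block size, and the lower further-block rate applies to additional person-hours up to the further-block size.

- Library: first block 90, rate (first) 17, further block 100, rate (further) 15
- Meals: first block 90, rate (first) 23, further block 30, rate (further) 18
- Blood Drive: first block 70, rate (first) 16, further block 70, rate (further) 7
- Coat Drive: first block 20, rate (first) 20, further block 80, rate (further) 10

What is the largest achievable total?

Treat each block as its own option and order by rate: Meals/tier1 23 > Coat Drive/tier1 20 > Meals/tier2 18 > Library/tier1 17 > Blood Drive/tier1 16 > Library/tier2 15 > Coat Drive/tier2 10 > Blood Drive/tier2 7.
Meals/tier1 (23): +90 — 100 left.
Coat Drive tier1 at 20: fill all 20 — 80 left.
Meals/tier2 (18): +30 — 50 left.
50 remain; put them into Library tier1 at 17.
Total = 23×90 + 20×20 + 18×30 + 17×50 = 3860.

3860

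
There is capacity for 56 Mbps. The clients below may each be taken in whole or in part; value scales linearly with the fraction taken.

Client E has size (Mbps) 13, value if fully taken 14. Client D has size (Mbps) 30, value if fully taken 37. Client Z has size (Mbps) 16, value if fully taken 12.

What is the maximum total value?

60.75

Rank by value-to-size ratio: Client D 37/30≈1.23, Client E 14/13≈1.08, Client Z 12/16≈0.75.
Client D: take in full, 30 Mbps for value 37 — 26 left.
Take all of Client E (13 Mbps, value 14) — 13 Mbps left.
Only 13 Mbps remain; take 13/16 of Client Z for value 12×13/16 = 9.75.
Total value = 60.75.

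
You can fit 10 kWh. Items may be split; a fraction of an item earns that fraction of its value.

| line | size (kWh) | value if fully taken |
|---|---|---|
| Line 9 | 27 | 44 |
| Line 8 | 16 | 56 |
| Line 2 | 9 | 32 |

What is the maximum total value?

Rank by value-to-size ratio: Line 2 32/9≈3.56, Line 8 56/16≈3.5, Line 9 44/27≈1.63.
All 9 kWh of Line 2 fit (value 32) → 1 remain.
Fill the last 1 kWh with part of Line 8: 1/16 of it earns 3.5.
Total value = 35.5.

35.5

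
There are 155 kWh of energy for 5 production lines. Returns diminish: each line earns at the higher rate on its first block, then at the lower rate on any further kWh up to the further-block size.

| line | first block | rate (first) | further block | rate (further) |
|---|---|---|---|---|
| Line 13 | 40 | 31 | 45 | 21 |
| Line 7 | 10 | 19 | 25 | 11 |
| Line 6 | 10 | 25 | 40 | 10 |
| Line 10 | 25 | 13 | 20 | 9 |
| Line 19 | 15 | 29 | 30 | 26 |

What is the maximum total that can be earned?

3905

Order all 10 blocks by rate: Line 13/T1 31 > Line 19/T1 29 > Line 19/T2 26 > Line 6/T1 25 > Line 13/T2 21 > Line 7/T1 19 > Line 10/T1 13 > Line 7/T2 11 > Line 6/T2 10 > Line 10/T2 9.
Line 13/T1 (31): +40 — 115 left.
Fill Line 19 T1 block (15 at 29) — 100 left.
Line 19/T2 (26): +30 — 70 left.
Fill Line 6 T1 block (10 at 25) — 60 left.
Fill Line 13 T2 block (45 at 21) — 15 left.
Line 7 T1 at 19: fill all 10 — 5 left.
5 remain; put them into Line 10 T1 at 13.
Total = 31×40 + 29×15 + 26×30 + 25×10 + 21×45 + 19×10 + 13×5 = 3905.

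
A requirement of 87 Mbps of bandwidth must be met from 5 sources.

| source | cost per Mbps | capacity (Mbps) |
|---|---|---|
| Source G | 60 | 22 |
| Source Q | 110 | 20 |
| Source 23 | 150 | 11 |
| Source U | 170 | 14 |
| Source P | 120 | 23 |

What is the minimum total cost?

9800

Fill from the cheapest source first.
Source G (60): use full 22 ; 65 Mbps to go.
Take 20 from Source Q at 110 ; need 45 more.
Source P at 120: take all 23 Mbps ; 22 still needed.
Source 23 at 150: take all 11 Mbps ; 11 still needed.
Source U at 170: take 11 of its 14 ; requirement met.
Cost = 22×60 + 20×110 + 23×120 + 11×150 + 11×170 = 9800.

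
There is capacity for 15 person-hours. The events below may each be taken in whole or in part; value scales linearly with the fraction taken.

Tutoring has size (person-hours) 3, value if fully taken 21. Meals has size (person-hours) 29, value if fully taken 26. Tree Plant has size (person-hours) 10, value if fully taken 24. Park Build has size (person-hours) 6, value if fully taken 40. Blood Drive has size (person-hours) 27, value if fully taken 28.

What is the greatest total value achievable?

75.4

Rank by value-to-size ratio: Tutoring 21/3≈7, Park Build 40/6≈6.67, Tree Plant 24/10≈2.4, Blood Drive 28/27≈1.04, Meals 26/29≈0.897.
Tutoring: take in full, 3 person-hours for value 21 → 12 left.
All 6 person-hours of Park Build fit (value 40) → 6 remain.
Only 6 person-hours remain; take 6/10 of Tree Plant for value 24×6/10 = 14.4.
Total value = 75.4.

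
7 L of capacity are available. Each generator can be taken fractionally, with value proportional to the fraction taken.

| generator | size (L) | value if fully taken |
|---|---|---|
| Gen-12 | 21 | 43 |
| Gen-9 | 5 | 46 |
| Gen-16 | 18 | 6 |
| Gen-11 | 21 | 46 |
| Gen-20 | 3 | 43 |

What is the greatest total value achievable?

Best value per unit of size first: Gen-20 43/3≈14.3, Gen-9 46/5≈9.2, Gen-11 46/21≈2.19, Gen-12 43/21≈2.05, Gen-16 6/18≈0.333.
Take all of Gen-20 (3 L, value 43) — 4 L left.
4 L left: a 4/5 share of Gen-9 gives 46×4/5 = 36.8.
Total value = 79.8.

79.8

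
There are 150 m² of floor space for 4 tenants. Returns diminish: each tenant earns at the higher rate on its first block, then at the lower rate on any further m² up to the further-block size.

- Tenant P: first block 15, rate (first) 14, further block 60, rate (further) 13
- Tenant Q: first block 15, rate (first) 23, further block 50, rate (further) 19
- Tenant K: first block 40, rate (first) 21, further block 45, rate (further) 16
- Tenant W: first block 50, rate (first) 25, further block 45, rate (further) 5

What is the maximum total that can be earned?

3290

Rank every tier by rate: Tenant W/tier1 25 > Tenant Q/tier1 23 > Tenant K/tier1 21 > Tenant Q/tier2 19 > Tenant K/tier2 16 > Tenant P/tier1 14 > Tenant P/tier2 13 > Tenant W/tier2 5.
Tenant W tier1 at 25: fill all 50 → 100 left.
Fill Tenant Q tier1 block (15 at 23) → 85 left.
Tenant K/tier1 (21): +40 → 45 left.
45 remain; put them into Tenant Q tier2 at 19.
Total = 25×50 + 23×15 + 21×40 + 19×45 = 3290.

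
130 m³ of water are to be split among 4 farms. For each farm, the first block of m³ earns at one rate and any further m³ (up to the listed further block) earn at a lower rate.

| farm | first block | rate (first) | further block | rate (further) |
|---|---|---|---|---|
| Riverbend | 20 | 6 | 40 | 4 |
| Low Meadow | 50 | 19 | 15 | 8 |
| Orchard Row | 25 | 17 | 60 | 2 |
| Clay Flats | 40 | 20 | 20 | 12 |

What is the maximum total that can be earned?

Rank every tier by rate: Clay Flats/first 20 > Low Meadow/first 19 > Orchard Row/first 17 > Clay Flats/second 12 > Low Meadow/second 8 > Riverbend/first 6 > Riverbend/second 4 > Orchard Row/second 2.
Clay Flats first at 20: fill all 40 ; 90 left.
Low Meadow/first (19): +50 ; 40 left.
Orchard Row/first (17): +25 ; 15 left.
Clay Flats/second: +15 of 20 at 12; pool empty.
Total = 20×40 + 19×50 + 17×25 + 12×15 = 2355.

2355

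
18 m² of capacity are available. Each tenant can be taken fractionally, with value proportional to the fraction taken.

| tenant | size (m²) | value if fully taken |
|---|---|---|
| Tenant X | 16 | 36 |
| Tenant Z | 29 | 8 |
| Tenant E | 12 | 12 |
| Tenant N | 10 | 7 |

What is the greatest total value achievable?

Rank by value-to-size ratio: Tenant X 36/16≈2.25, Tenant E 12/12≈1, Tenant N 7/10≈0.7, Tenant Z 8/29≈0.276.
Take all of Tenant X (16 m², value 36) — 2 m² left.
Fill the last 2 m² with part of Tenant E: 2/12 of it earns 2.
Total value = 38.

38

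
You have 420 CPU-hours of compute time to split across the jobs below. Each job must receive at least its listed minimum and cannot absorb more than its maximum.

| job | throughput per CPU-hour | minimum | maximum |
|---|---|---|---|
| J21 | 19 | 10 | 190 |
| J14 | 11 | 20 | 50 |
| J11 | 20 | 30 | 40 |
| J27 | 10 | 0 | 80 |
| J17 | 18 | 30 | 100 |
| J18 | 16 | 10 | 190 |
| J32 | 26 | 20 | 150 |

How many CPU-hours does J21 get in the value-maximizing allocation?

170

Meeting every minimum uses 10+20+30+0+30+10+20 = 120 CPU-hours, leaving 300.
Rank by throughput per CPU-hour: J32 26 > J11 20 > J21 19 > J17 18 > J18 16 > J14 11 > J27 10.
J32 takes 130 more to reach its cap of 150 → 170 left.
J11: +10 to 40 (cap) → 160 left.
J21: +160 (room for 180) → 170. Pool exhausted.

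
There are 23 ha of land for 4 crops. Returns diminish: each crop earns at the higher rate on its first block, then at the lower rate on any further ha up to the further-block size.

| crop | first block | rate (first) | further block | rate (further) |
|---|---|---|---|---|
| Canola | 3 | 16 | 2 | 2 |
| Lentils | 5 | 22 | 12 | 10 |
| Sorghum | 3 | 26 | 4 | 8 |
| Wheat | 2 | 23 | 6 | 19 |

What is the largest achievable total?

Treat each block as its own option and order by rate: Sorghum/T1 26 > Wheat/T1 23 > Lentils/T1 22 > Wheat/T2 19 > Canola/T1 16 > Lentils/T2 10 > Sorghum/T2 8 > Canola/T2 2.
Sorghum/T1 (26): +3 → 20 left.
Wheat/T1 (23): +2 → 18 left.
Lentils/T1 (22): +5 → 13 left.
Wheat T2 at 19: fill all 6 → 7 left.
Canola/T1 (16): +3 → 4 left.
Lentils T2 at 10: only 4 left, fill 4.
Total = 26×3 + 23×2 + 22×5 + 19×6 + 16×3 + 10×4 = 436.

436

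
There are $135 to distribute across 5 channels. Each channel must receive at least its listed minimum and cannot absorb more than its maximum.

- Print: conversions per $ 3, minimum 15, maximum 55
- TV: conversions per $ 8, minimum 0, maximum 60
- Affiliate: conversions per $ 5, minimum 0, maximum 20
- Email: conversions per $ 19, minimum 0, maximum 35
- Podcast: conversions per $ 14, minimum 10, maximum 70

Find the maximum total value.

Meeting every minimum uses 15+0+0+0+10 = 25 $, leaving 110.
Rank by conversions per $: Email 19 > Podcast 14 > TV 8 > Affiliate 5 > Print 3.
Email: +35 to 35 (cap) → 75 left.
Give Podcast 60 more to hit its cap of 70 → 15 left.
Only 15 left; TV takes them to reach 15.
Total = 3×15 + 8×15 + 19×35 + 14×70 = 1810.

1810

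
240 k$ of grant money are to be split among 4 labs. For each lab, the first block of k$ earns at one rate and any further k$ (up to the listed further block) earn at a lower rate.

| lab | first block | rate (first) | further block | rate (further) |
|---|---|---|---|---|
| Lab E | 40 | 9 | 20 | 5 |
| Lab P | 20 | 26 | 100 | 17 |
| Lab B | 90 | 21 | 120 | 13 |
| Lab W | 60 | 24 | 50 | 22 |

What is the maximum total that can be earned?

Treat each block as its own option and order by rate: Lab P/T1 26 > Lab W/T1 24 > Lab W/T2 22 > Lab B/T1 21 > Lab P/T2 17 > Lab B/T2 13 > Lab E/T1 9 > Lab E/T2 5.
Lab P T1 at 26: fill all 20 → 220 left.
Fill Lab W T1 block (60 at 24) → 160 left.
Lab W/T2 (22): +50 → 110 left.
Lab B/T1 (21): +90 → 20 left.
Lab P T2 at 17: only 20 left, fill 20.
Total = 26×20 + 24×60 + 22×50 + 21×90 + 17×20 = 5290.

5290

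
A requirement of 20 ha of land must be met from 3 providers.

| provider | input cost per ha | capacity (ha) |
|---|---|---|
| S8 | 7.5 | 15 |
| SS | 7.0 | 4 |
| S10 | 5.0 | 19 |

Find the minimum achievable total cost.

Fill from the cheapest provider first.
Take 19 from S10 at 5.0 ; need 1 more.
Take 1 from SS at 7.0 to finish.
S8: unused.
Cost = 19×5.0 + 1×7.0 = 102.

102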